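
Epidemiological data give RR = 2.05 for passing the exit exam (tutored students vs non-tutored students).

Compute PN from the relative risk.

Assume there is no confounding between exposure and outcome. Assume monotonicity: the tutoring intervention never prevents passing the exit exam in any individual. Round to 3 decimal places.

Under exogeneity and monotonicity, PN = (RR − 1) / RR = 1 − 1/RR.
PN = (2.05 − 1) / 2.05 = 1.05 / 2.05 ≈ 0.5122

PN ≈ 0.512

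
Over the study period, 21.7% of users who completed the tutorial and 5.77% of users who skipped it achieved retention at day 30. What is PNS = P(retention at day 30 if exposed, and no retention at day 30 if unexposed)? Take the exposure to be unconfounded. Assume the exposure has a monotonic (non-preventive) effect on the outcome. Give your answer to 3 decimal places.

PNS ≈ 0.159

p₁ = 0.217, p₀ = 0.0577.
Under exogeneity and monotonicity, PNS = p₁ − p₀.
PNS = 0.217 − 0.0577 = 0.1593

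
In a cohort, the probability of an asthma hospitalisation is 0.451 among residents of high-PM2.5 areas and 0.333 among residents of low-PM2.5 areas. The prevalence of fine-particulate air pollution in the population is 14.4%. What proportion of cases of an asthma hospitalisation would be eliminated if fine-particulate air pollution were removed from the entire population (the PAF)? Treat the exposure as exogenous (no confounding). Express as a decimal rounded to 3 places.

PAF ≈ 0.049

Let p₁ = 0.451, p₀ = 0.333.
Overall risk P(Y=1) = π·p₁ + (1−π)·p₀ = 0.144×0.451 + 0.856×0.333 = 0.34999.
Under exogeneity, PAF = [P(Y=1) − p₀] / P(Y=1).
PAF = (0.34999 − 0.333) / 0.34999 ≈ 0.0485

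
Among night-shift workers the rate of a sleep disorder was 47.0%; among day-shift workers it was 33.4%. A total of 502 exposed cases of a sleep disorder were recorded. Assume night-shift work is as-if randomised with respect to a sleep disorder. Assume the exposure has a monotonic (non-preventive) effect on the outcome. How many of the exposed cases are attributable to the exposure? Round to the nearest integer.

about 145 cases

p₁ = 0.47, p₀ = 0.334.
PN = (p₁ − p₀)/p₁ = (0.47 − 0.334) / 0.47 ≈ 0.28936.
Attributable cases ≈ PN × (exposed cases) = 0.28936 × 502 ≈ 145.26.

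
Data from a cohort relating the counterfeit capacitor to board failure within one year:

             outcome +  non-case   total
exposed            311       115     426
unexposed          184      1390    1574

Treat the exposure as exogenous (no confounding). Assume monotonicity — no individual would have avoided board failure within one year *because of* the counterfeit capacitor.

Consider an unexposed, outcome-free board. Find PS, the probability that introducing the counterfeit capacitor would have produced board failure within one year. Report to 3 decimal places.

PS ≈ 0.694

p₁ = P(outcome | exposed) = 311/426 = 0.73005
p₀ = P(outcome | unexposed) = 184/1574 = 0.1169
Under exogeneity and monotonicity, PS = (p₁ − p₀) / (1 − p₀).
PS = (0.73005 − 0.1169) / (1 − 0.1169) = 0.61315 / 0.8831 ≈ 0.6943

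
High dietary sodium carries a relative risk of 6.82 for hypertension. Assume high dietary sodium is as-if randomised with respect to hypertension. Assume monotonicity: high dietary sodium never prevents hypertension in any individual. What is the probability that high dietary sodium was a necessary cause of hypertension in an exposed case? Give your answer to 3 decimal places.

Under exogeneity and monotonicity, PN = (RR − 1) / RR = 1 − 1/RR.
PN = (6.82 − 1) / 6.82 = 5.82 / 6.82 ≈ 0.8534

PN ≈ 0.853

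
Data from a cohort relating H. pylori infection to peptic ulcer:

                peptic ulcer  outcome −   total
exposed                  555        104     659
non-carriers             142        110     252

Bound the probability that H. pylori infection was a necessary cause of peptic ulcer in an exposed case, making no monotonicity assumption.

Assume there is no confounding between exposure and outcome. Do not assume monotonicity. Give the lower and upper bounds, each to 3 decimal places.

0.331 ≤ PN ≤ 0.518

p₁ = P(outcome | exposed) = 555/659 = 0.84219
p₀ = P(outcome | unexposed) = 142/252 = 0.56349
Under exogeneity alone the bounds on PN are max{0,(p₁−p₀)/p₁} ≤ PN ≤ min{1,(1−p₀)/p₁}.
  lower = (p₁ − p₀)/p₁ = 0.27869 / 0.84219 ≈ 0.3309
  upper = min{1, (1 − p₀)/p₁} = 0.43651 / 0.84219 ≈ 0.5183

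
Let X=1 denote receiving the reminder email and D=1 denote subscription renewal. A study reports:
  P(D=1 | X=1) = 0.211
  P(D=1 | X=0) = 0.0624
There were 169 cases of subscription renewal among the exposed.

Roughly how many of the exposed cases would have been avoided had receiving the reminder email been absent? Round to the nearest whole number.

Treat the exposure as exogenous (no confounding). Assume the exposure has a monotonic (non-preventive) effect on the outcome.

about 119 cases

Let p₁ = 0.211, p₀ = 0.0624.
PN = (p₁ − p₀)/p₁ = (0.211 − 0.0624) / 0.211 ≈ 0.70427.
Attributable cases ≈ PN × (exposed cases) = 0.70427 × 169 ≈ 119.02.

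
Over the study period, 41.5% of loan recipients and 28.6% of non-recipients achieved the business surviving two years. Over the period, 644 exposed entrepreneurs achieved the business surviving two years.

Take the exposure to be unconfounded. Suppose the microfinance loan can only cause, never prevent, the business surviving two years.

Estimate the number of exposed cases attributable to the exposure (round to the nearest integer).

about 200 cases

p₁ = 0.415, p₀ = 0.286.
PN = (p₁ − p₀)/p₁ = (0.415 − 0.286) / 0.415 ≈ 0.31084.
Attributable cases ≈ PN × (exposed cases) = 0.31084 × 644 ≈ 200.18.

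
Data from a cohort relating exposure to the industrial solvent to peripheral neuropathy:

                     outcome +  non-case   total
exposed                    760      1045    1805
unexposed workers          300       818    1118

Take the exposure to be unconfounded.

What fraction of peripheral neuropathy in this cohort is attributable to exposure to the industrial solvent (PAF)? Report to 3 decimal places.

PAF ≈ 0.260

p₁ = P(outcome | exposed) = 760/1805 = 0.42105
p₀ = P(outcome | unexposed) = 300/1118 = 0.26834
Exposure prevalence π = 1805/2923 = 0.61752; overall risk P(Y=1) = 0.36264.
Under exogeneity, PAF = [P(Y=1) − p₀]/P(Y=1).
PAF = (0.36264 − 0.26834) / 0.36264 ≈ 0.2600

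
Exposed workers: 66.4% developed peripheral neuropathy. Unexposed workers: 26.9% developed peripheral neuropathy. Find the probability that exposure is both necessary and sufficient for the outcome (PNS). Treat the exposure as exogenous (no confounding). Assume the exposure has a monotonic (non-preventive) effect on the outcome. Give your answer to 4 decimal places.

PNS ≈ 0.3950

p₁ = 0.664, p₀ = 0.269.
Under exogeneity and monotonicity, PNS = p₁ − p₀.
PNS = 0.664 − 0.269 = 0.395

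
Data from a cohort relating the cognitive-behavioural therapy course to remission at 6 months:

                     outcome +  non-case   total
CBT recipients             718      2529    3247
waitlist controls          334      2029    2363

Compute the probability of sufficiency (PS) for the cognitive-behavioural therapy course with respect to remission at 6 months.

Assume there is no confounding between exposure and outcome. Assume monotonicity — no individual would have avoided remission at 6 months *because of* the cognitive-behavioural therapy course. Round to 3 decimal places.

PS ≈ 0.093

p₁ = P(outcome | exposed) = 718/3247 = 0.22113
p₀ = P(outcome | unexposed) = 334/2363 = 0.14135
Under exogeneity and monotonicity, PS = (p₁ − p₀) / (1 − p₀).
PS = (0.22113 − 0.14135) / (1 − 0.14135) = 0.079781 / 0.85865 ≈ 0.0929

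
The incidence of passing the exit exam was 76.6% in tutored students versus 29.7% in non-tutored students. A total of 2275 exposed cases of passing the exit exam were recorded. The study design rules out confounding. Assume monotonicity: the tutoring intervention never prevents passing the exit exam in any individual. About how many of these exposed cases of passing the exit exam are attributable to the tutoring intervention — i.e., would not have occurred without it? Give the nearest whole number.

about 1393 cases

p₁ = 0.766, p₀ = 0.297.
PN = (p₁ − p₀)/p₁ = (0.766 − 0.297) / 0.766 ≈ 0.61227.
Attributable cases ≈ PN × (exposed cases) = 0.61227 × 2275 ≈ 1392.92.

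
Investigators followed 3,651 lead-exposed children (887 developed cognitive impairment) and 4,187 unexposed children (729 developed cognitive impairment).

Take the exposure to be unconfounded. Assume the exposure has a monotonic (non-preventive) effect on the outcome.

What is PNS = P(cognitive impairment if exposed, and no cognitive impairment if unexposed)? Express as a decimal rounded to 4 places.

p₁ = P(outcome | exposed) = 887/3651 = 0.24295
p₀ = P(outcome | unexposed) = 729/4187 = 0.17411
Under exogeneity and monotonicity, PNS = p₁ − p₀.
PNS = 0.24295 − 0.17411 = 0.068837

PNS ≈ 0.0688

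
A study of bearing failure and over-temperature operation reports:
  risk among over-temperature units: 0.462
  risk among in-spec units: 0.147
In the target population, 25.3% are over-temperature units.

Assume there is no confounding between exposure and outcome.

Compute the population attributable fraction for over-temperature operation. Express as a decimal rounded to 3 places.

PAF ≈ 0.352

Let p₁ = 0.462, p₀ = 0.147.
Overall risk P(Y=1) = π·p₁ + (1−π)·p₀ = 0.253×0.462 + 0.747×0.147 = 0.22669.
Under exogeneity, PAF = [P(Y=1) − p₀] / P(Y=1).
PAF = (0.22669 − 0.147) / 0.22669 ≈ 0.3516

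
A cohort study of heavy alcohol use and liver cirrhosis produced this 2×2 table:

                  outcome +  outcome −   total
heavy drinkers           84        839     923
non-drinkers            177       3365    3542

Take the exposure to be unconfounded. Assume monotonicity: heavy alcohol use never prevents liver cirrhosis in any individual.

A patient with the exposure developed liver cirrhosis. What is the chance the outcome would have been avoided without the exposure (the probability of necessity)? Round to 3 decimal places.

PN ≈ 0.451

p₁ = P(outcome | exposed) = 84/923 = 0.091008
p₀ = P(outcome | unexposed) = 177/3542 = 0.049972
Under exogeneity and monotonicity, PN = (p₁ − p₀) / p₁.
PN = (0.091008 − 0.049972) / 0.091008 = 0.041036 / 0.091008 ≈ 0.4509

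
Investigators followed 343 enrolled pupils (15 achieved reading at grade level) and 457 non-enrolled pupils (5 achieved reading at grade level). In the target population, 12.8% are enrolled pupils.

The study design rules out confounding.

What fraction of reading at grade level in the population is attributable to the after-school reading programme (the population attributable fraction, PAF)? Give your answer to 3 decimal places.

PAF ≈ 0.277

p₁ = P(outcome | exposed) = 15/343 = 0.043732
p₀ = P(outcome | unexposed) = 5/457 = 0.010941
Overall risk P(Y=1) = π·p₁ + (1−π)·p₀ = 0.128×0.043732 + 0.872×0.010941 = 0.015138.
Under exogeneity, PAF = [P(Y=1) − p₀] / P(Y=1).
PAF = (0.015138 − 0.010941) / 0.015138 ≈ 0.2773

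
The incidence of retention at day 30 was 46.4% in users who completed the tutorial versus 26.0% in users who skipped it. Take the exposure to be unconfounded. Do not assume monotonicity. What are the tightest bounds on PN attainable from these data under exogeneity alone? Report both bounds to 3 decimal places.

p₁ = 0.464, p₀ = 0.26.
Under exogeneity alone the bounds on PN are max{0,(p₁−p₀)/p₁} ≤ PN ≤ min{1,(1−p₀)/p₁}.
  lower = (p₁ − p₀)/p₁ = 0.204 / 0.464 ≈ 0.4397
  upper = min{1, (1 − p₀)/p₁} = 0.74 / 0.464 ≈ 1.5948 → capped at 1

0.440 ≤ PN ≤ 1.000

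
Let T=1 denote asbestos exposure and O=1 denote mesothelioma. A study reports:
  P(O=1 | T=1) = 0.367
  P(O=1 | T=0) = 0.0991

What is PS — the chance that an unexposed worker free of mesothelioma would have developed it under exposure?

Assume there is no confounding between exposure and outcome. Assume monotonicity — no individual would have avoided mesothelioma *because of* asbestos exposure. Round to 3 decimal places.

Let p₁ = 0.367, p₀ = 0.0991.
Under exogeneity and monotonicity, PS = (p₁ − p₀) / (1 − p₀).
PS = (0.367 − 0.0991) / (1 − 0.0991) = 0.2679 / 0.9009 ≈ 0.2974

PS ≈ 0.297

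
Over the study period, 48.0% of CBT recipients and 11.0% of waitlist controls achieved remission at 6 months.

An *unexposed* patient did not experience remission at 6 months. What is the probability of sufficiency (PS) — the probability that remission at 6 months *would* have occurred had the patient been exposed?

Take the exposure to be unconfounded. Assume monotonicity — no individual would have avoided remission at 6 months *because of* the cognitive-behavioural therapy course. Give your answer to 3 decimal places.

PS ≈ 0.416

p₁ = 0.48, p₀ = 0.11.
Under exogeneity and monotonicity, PS = (p₁ − p₀) / (1 − p₀).
PS = (0.48 − 0.11) / (1 − 0.11) = 0.37 / 0.89 ≈ 0.4157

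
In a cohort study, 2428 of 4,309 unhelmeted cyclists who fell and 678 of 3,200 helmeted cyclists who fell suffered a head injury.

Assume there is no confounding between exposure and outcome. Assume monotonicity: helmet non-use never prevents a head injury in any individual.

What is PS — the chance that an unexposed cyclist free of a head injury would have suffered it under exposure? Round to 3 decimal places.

PS ≈ 0.446

p₁ = P(outcome | exposed) = 2428/4309 = 0.56347
p₀ = P(outcome | unexposed) = 678/3200 = 0.21188
Under exogeneity and monotonicity, PS = (p₁ − p₀) / (1 − p₀).
PS = (0.56347 − 0.21188) / (1 − 0.21188) = 0.3516 / 0.78812 ≈ 0.4461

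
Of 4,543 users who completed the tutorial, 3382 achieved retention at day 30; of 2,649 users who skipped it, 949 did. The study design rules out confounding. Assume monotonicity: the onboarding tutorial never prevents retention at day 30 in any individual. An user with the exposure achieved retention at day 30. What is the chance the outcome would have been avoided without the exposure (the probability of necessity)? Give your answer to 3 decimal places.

p₁ = P(outcome | exposed) = 3382/4543 = 0.74444
p₀ = P(outcome | unexposed) = 949/2649 = 0.35825
Under exogeneity and monotonicity, PN = (p₁ − p₀) / p₁.
PN = (0.74444 − 0.35825) / 0.74444 = 0.38619 / 0.74444 ≈ 0.5188

PN ≈ 0.519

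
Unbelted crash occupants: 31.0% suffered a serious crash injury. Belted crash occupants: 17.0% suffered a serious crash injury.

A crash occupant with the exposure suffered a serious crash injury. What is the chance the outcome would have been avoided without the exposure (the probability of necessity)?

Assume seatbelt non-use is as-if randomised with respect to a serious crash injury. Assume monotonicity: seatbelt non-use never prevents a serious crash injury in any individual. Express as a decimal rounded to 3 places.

p₁ = 0.31, p₀ = 0.17.
Under exogeneity and monotonicity, PN = (p₁ − p₀) / p₁.
PN = (0.31 − 0.17) / 0.31 = 0.14 / 0.31 ≈ 0.4516

PN ≈ 0.452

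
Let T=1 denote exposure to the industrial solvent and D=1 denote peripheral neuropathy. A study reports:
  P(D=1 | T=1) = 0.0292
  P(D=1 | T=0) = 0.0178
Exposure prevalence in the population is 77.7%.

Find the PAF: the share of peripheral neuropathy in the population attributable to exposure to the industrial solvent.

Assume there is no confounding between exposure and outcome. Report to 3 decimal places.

Let p₁ = 0.0292, p₀ = 0.0178.
Overall risk P(Y=1) = π·p₁ + (1−π)·p₀ = 0.777×0.0292 + 0.223×0.0178 = 0.026658.
Under exogeneity, PAF = [P(Y=1) − p₀] / P(Y=1).
PAF = (0.026658 − 0.0178) / 0.026658 ≈ 0.3323

PAF ≈ 0.332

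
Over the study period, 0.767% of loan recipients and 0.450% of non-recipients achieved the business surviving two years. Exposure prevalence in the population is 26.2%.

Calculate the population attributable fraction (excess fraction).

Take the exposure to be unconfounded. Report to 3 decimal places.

p₁ = 0.00767, p₀ = 0.0045.
Overall risk P(Y=1) = π·p₁ + (1−π)·p₀ = 0.262×0.00767 + 0.738×0.0045 = 0.0053305.
Under exogeneity, PAF = [P(Y=1) − p₀] / P(Y=1).
PAF = (0.0053305 − 0.0045) / 0.0053305 ≈ 0.1558

PAF ≈ 0.156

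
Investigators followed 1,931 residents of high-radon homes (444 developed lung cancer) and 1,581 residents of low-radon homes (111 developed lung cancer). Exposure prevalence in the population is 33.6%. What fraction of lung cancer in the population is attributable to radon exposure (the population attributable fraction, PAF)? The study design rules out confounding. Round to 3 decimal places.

p₁ = P(outcome | exposed) = 444/1931 = 0.22993
p₀ = P(outcome | unexposed) = 111/1581 = 0.070209
Overall risk P(Y=1) = π·p₁ + (1−π)·p₀ = 0.336×0.22993 + 0.664×0.070209 = 0.12388.
Under exogeneity, PAF = [P(Y=1) − p₀] / P(Y=1).
PAF = (0.12388 − 0.070209) / 0.12388 ≈ 0.4332

PAF ≈ 0.433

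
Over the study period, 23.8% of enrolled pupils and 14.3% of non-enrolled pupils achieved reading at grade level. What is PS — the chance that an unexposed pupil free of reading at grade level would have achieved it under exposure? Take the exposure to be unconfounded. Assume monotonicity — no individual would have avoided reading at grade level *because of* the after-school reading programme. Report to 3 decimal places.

PS ≈ 0.111

p₁ = 0.238, p₀ = 0.143.
Under exogeneity and monotonicity, PS = (p₁ − p₀) / (1 − p₀).
PS = (0.238 − 0.143) / (1 − 0.143) = 0.095 / 0.857 ≈ 0.1109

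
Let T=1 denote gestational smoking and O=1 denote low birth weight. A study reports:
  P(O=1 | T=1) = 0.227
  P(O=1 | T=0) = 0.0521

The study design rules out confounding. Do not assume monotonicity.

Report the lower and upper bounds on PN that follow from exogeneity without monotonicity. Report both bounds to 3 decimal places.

0.770 ≤ PN ≤ 1.000

Let p₁ = 0.227, p₀ = 0.0521.
Under exogeneity alone the bounds on PN are max{0,(p₁−p₀)/p₁} ≤ PN ≤ min{1,(1−p₀)/p₁}.
  lower = (p₁ − p₀)/p₁ = 0.1749 / 0.227 ≈ 0.7705
  upper = min{1, (1 − p₀)/p₁} = 0.9479 / 0.227 ≈ 4.1758 → capped at 1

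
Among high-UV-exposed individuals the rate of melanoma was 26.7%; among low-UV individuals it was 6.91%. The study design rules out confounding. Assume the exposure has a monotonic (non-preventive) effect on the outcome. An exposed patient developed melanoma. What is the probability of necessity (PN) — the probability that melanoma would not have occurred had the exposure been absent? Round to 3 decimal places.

p₁ = 0.267, p₀ = 0.0691.
Under exogeneity and monotonicity, PN = (p₁ − p₀) / p₁.
PN = (0.267 − 0.0691) / 0.267 = 0.1979 / 0.267 ≈ 0.7412

PN ≈ 0.741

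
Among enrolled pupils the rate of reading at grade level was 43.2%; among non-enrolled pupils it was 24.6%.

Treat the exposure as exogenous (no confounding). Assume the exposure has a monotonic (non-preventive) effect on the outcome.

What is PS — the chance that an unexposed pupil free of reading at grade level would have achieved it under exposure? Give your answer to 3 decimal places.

PS ≈ 0.247

p₁ = 0.432, p₀ = 0.246.
Under exogeneity and monotonicity, PS = (p₁ − p₀) / (1 − p₀).
PS = (0.432 − 0.246) / (1 − 0.246) = 0.186 / 0.754 ≈ 0.2467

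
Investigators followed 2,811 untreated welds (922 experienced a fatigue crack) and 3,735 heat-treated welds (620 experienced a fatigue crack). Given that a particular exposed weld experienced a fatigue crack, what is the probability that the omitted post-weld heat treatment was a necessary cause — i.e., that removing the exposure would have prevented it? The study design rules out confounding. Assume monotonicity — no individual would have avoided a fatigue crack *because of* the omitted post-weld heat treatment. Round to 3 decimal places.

p₁ = P(outcome | exposed) = 922/2811 = 0.328
p₀ = P(outcome | unexposed) = 620/3735 = 0.166
Under exogeneity and monotonicity, PN = (p₁ − p₀) / p₁.
PN = (0.328 − 0.166) / 0.328 = 0.162 / 0.328 ≈ 0.4939

PN ≈ 0.494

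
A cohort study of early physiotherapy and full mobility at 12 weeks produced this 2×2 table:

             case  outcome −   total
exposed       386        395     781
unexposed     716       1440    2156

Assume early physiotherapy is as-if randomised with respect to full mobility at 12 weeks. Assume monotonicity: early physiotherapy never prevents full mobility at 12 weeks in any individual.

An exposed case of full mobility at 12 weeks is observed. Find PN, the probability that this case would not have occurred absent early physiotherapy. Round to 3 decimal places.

PN ≈ 0.328

p₁ = P(outcome | exposed) = 386/781 = 0.49424
p₀ = P(outcome | unexposed) = 716/2156 = 0.3321
Under exogeneity and monotonicity, PN = (p₁ − p₀)/p₁.
PN = (0.49424 − 0.3321) / 0.49424 ≈ 0.3281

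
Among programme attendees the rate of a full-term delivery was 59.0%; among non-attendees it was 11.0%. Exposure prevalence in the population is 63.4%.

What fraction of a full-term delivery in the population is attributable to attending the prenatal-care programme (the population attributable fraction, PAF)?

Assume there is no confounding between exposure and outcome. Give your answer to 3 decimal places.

p₁ = 0.59, p₀ = 0.11.
Overall risk P(Y=1) = π·p₁ + (1−π)·p₀ = 0.634×0.59 + 0.366×0.11 = 0.41432.
Under exogeneity, PAF = [P(Y=1) − p₀] / P(Y=1).
PAF = (0.41432 − 0.11) / 0.41432 ≈ 0.7345

PAF ≈ 0.735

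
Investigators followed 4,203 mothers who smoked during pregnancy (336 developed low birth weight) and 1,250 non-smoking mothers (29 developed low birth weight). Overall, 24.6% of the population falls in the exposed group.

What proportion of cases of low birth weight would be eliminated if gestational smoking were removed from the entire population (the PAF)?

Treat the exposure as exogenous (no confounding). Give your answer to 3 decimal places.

PAF ≈ 0.376

p₁ = P(outcome | exposed) = 336/4203 = 0.079943
p₀ = P(outcome | unexposed) = 29/1250 = 0.0232
Overall risk P(Y=1) = π·p₁ + (1−π)·p₀ = 0.246×0.079943 + 0.754×0.0232 = 0.037159.
Under exogeneity, PAF = [P(Y=1) − p₀] / P(Y=1).
PAF = (0.037159 − 0.0232) / 0.037159 ≈ 0.3757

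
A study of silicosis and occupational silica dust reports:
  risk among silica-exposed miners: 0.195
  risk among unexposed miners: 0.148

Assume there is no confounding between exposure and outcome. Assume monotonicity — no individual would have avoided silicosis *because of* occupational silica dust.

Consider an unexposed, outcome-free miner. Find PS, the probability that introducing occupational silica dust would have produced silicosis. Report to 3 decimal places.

Let p₁ = 0.195, p₀ = 0.148.
Under exogeneity and monotonicity, PS = (p₁ − p₀) / (1 − p₀).
PS = (0.195 − 0.148) / (1 − 0.148) = 0.047 / 0.852 ≈ 0.0552

PS ≈ 0.055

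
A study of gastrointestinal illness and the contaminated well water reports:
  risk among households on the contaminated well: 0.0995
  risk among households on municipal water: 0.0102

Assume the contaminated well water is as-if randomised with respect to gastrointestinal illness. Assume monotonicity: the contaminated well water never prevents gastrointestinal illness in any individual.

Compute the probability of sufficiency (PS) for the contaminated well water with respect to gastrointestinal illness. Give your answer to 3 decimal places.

Let p₁ = 0.0995, p₀ = 0.0102.
Under exogeneity and monotonicity, PS = (p₁ − p₀) / (1 − p₀).
PS = (0.0995 − 0.0102) / (1 − 0.0102) = 0.0893 / 0.9898 ≈ 0.0902

PS ≈ 0.090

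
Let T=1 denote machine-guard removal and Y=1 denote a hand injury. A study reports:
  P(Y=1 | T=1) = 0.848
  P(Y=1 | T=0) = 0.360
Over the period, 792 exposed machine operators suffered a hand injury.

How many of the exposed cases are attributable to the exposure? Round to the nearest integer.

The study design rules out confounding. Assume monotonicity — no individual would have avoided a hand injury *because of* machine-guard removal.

about 456 cases

Let p₁ = 0.848, p₀ = 0.36.
PN = (p₁ − p₀)/p₁ = (0.848 − 0.36) / 0.848 ≈ 0.57547.
Attributable cases ≈ PN × (exposed cases) = 0.57547 × 792 ≈ 455.77.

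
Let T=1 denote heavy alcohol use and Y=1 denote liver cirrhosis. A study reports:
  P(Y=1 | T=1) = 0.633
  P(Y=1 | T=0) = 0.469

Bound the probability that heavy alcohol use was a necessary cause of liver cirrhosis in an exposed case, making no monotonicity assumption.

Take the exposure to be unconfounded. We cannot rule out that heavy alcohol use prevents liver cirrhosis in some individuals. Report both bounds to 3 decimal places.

Let p₁ = 0.633, p₀ = 0.469.
Under exogeneity alone the bounds on PN are max{0,(p₁−p₀)/p₁} ≤ PN ≤ min{1,(1−p₀)/p₁}.
  lower = (p₁ − p₀)/p₁ = 0.164 / 0.633 ≈ 0.2591
  upper = min{1, (1 − p₀)/p₁} = 0.531 / 0.633 ≈ 0.8389

0.259 ≤ PN ≤ 0.839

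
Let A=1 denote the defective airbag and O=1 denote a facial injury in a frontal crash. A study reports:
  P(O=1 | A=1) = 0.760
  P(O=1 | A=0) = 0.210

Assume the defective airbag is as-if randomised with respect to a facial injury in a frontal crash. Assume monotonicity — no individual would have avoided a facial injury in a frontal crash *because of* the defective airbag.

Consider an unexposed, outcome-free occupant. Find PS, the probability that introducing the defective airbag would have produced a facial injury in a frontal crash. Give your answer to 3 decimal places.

Let p₁ = 0.76, p₀ = 0.21.
Under exogeneity and monotonicity, PS = (p₁ − p₀) / (1 − p₀).
PS = (0.76 − 0.21) / (1 − 0.21) = 0.55 / 0.79 ≈ 0.6962

PS ≈ 0.696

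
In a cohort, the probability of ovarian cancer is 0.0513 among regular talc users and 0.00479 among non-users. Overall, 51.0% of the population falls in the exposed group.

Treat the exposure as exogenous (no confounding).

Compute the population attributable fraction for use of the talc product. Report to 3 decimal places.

PAF ≈ 0.832

Let p₁ = 0.0513, p₀ = 0.00479.
Overall risk P(Y=1) = π·p₁ + (1−π)·p₀ = 0.51×0.0513 + 0.49×0.00479 = 0.02851.
Under exogeneity, PAF = [P(Y=1) − p₀] / P(Y=1).
PAF = (0.02851 − 0.00479) / 0.02851 ≈ 0.8320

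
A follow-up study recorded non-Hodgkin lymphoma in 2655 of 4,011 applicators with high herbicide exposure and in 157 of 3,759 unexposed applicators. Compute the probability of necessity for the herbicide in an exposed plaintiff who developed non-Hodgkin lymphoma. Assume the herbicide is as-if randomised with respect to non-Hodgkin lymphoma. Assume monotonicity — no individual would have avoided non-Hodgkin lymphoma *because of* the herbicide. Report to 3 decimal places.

p₁ = P(outcome | exposed) = 2655/4011 = 0.66193
p₀ = P(outcome | unexposed) = 157/3759 = 0.041766
Under exogeneity and monotonicity, PN = (p₁ − p₀) / p₁.
PN = (0.66193 − 0.041766) / 0.66193 = 0.62016 / 0.66193 ≈ 0.9369

PN ≈ 0.937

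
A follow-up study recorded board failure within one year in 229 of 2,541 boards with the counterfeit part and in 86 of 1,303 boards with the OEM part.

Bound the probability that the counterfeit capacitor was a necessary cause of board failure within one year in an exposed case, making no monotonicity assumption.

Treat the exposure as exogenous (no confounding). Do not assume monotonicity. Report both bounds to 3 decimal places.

0.268 ≤ PN ≤ 1.000

p₁ = P(outcome | exposed) = 229/2541 = 0.090122
p₀ = P(outcome | unexposed) = 86/1303 = 0.066002
Under exogeneity alone the bounds on PN are max{0,(p₁−p₀)/p₁} ≤ PN ≤ min{1,(1−p₀)/p₁}.
  lower = (p₁ − p₀)/p₁ = 0.02412 / 0.090122 ≈ 0.2676
  upper = min{1, (1 − p₀)/p₁} = 0.934 / 0.090122 ≈ 10.3637 → capped at 1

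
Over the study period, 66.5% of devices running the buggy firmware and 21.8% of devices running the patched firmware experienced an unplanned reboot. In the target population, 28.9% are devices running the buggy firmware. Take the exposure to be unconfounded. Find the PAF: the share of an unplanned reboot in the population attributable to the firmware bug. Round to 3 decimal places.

PAF ≈ 0.372

p₁ = 0.665, p₀ = 0.218.
Overall risk P(Y=1) = π·p₁ + (1−π)·p₀ = 0.289×0.665 + 0.711×0.218 = 0.34718.
Under exogeneity, PAF = [P(Y=1) − p₀] / P(Y=1).
PAF = (0.34718 − 0.218) / 0.34718 ≈ 0.3721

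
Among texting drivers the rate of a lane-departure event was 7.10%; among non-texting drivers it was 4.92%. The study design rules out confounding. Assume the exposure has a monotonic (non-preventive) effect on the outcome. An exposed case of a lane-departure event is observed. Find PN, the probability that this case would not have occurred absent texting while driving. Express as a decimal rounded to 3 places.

p₁ = 0.071, p₀ = 0.0492.
Under exogeneity and monotonicity, PN = (p₁ − p₀) / p₁.
PN = (0.071 − 0.0492) / 0.071 = 0.0218 / 0.071 ≈ 0.3070

PN ≈ 0.307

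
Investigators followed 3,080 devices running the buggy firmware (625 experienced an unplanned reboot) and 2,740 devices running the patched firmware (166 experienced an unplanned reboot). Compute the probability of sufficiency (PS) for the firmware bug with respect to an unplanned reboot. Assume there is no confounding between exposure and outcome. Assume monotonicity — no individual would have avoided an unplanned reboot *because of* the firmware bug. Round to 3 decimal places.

PS ≈ 0.152

p₁ = P(outcome | exposed) = 625/3080 = 0.20292
p₀ = P(outcome | unexposed) = 166/2740 = 0.060584
Under exogeneity and monotonicity, PS = (p₁ − p₀) / (1 − p₀).
PS = (0.20292 − 0.060584) / (1 − 0.060584) = 0.14234 / 0.93942 ≈ 0.1515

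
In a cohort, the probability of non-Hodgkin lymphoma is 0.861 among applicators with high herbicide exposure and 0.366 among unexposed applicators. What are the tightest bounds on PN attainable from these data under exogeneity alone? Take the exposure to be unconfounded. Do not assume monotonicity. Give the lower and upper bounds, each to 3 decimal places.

Let p₁ = 0.861, p₀ = 0.366.
Under exogeneity alone the bounds on PN are max{0,(p₁−p₀)/p₁} ≤ PN ≤ min{1,(1−p₀)/p₁}.
  lower = (p₁ − p₀)/p₁ = 0.495 / 0.861 ≈ 0.5749
  upper = min{1, (1 − p₀)/p₁} = 0.634 / 0.861 ≈ 0.7364

0.575 ≤ PN ≤ 0.736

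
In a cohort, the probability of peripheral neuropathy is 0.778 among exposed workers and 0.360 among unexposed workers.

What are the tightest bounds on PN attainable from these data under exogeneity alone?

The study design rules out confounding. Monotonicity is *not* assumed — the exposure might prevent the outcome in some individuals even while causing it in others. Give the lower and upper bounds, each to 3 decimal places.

0.537 ≤ PN ≤ 0.823

Let p₁ = 0.778, p₀ = 0.36.
Under exogeneity alone the bounds on PN are max{0,(p₁−p₀)/p₁} ≤ PN ≤ min{1,(1−p₀)/p₁}.
  lower = (p₁ − p₀)/p₁ = 0.418 / 0.778 ≈ 0.5373
  upper = min{1, (1 − p₀)/p₁} = 0.64 / 0.778 ≈ 0.8226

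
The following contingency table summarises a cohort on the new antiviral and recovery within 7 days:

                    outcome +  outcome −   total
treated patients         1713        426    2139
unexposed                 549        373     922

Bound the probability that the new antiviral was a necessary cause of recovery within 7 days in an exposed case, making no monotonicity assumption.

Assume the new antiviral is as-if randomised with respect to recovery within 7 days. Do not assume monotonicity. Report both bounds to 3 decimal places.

0.256 ≤ PN ≤ 0.505

p₁ = P(outcome | exposed) = 1713/2139 = 0.80084
p₀ = P(outcome | unexposed) = 549/922 = 0.59544
Under exogeneity alone the bounds on PN are max{0,(p₁−p₀)/p₁} ≤ PN ≤ min{1,(1−p₀)/p₁}.
  lower = (p₁ − p₀)/p₁ = 0.2054 / 0.80084 ≈ 0.2565
  upper = min{1, (1 − p₀)/p₁} = 0.40456 / 0.80084 ≈ 0.5052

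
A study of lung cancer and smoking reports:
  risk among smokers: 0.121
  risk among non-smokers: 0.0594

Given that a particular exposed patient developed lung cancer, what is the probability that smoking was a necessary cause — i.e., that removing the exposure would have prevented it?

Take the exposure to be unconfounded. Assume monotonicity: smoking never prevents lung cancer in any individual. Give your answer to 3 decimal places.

Let p₁ = 0.121, p₀ = 0.0594.
Under exogeneity and monotonicity, PN = (p₁ − p₀) / p₁.
PN = (0.121 − 0.0594) / 0.121 = 0.0616 / 0.121 ≈ 0.5091

PN ≈ 0.509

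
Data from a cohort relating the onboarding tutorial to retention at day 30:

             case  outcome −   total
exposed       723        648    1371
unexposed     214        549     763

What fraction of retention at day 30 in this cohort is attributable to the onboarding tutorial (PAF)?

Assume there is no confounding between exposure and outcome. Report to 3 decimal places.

PAF ≈ 0.361

p₁ = P(outcome | exposed) = 723/1371 = 0.52735
p₀ = P(outcome | unexposed) = 214/763 = 0.28047
Exposure prevalence π = 1371/2134 = 0.64246; overall risk P(Y=1) = 0.43908.
Under exogeneity, PAF = [P(Y=1) − p₀]/P(Y=1).
PAF = (0.43908 − 0.28047) / 0.43908 ≈ 0.3612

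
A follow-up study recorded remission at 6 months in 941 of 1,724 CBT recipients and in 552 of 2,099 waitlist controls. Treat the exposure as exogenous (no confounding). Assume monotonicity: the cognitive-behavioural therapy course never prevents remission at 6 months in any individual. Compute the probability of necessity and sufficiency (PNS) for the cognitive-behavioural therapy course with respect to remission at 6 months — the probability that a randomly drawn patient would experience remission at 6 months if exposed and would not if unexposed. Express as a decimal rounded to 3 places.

p₁ = P(outcome | exposed) = 941/1724 = 0.54582
p₀ = P(outcome | unexposed) = 552/2099 = 0.26298
Under exogeneity and monotonicity, PNS = p₁ − p₀.
PNS = 0.54582 − 0.26298 = 0.28284

PNS ≈ 0.283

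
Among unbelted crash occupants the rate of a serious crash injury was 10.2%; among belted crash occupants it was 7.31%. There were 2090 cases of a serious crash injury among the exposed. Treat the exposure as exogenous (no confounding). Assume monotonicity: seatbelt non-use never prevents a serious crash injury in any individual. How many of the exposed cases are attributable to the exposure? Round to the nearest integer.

p₁ = 0.102, p₀ = 0.0731.
PN = (p₁ − p₀)/p₁ = (0.102 − 0.0731) / 0.102 ≈ 0.28333.
Attributable cases ≈ PN × (exposed cases) = 0.28333 × 2090 ≈ 592.17.

about 592 cases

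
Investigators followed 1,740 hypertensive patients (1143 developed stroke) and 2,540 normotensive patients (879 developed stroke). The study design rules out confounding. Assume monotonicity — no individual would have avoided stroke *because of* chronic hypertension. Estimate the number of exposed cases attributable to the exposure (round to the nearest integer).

p₁ = P(outcome | exposed) = 1143/1740 = 0.6569
p₀ = P(outcome | unexposed) = 879/2540 = 0.34606
PN = (p₁ − p₀)/p₁ = (0.6569 − 0.34606) / 0.6569 ≈ 0.47318.
Attributable cases ≈ PN × (exposed cases) = 0.47318 × 1143 ≈ 540.85.

about 541 cases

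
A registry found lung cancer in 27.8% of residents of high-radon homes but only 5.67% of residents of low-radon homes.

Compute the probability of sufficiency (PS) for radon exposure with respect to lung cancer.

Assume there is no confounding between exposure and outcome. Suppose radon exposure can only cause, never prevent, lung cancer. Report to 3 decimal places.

PS ≈ 0.235

p₁ = 0.278, p₀ = 0.0567.
Under exogeneity and monotonicity, PS = (p₁ − p₀) / (1 − p₀).
PS = (0.278 − 0.0567) / (1 − 0.0567) = 0.2213 / 0.9433 ≈ 0.2346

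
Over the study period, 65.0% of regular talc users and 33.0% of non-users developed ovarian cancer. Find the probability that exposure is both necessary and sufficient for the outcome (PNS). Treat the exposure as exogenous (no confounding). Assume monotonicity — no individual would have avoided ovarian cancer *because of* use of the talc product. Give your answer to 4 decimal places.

PNS ≈ 0.3200

p₁ = 0.65, p₀ = 0.33.
Under exogeneity and monotonicity, PNS = p₁ − p₀.
PNS = 0.65 − 0.33 = 0.32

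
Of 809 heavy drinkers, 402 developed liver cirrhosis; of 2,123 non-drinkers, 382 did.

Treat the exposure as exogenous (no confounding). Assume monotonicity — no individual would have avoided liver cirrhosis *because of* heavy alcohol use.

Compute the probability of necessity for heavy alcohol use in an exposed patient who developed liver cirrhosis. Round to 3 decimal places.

p₁ = P(outcome | exposed) = 402/809 = 0.49691
p₀ = P(outcome | unexposed) = 382/2123 = 0.17993
Under exogeneity and monotonicity, PN = (p₁ − p₀) / p₁.
PN = (0.49691 − 0.17993) / 0.49691 = 0.31698 / 0.49691 ≈ 0.6379

PN ≈ 0.638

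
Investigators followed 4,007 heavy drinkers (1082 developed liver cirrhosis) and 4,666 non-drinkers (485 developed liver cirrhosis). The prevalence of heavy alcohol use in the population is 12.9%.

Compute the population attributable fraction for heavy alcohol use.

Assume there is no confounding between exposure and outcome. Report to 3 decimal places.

p₁ = P(outcome | exposed) = 1082/4007 = 0.27003
p₀ = P(outcome | unexposed) = 485/4666 = 0.10394
Overall risk P(Y=1) = π·p₁ + (1−π)·p₀ = 0.129×0.27003 + 0.871×0.10394 = 0.12537.
Under exogeneity, PAF = [P(Y=1) − p₀] / P(Y=1).
PAF = (0.12537 − 0.10394) / 0.12537 ≈ 0.1709

PAF ≈ 0.171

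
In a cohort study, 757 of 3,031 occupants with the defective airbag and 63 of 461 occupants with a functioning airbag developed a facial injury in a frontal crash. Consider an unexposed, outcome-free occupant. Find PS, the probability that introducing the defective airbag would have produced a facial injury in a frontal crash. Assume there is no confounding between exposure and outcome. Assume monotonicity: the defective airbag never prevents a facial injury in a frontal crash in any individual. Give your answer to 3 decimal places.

PS ≈ 0.131

p₁ = P(outcome | exposed) = 757/3031 = 0.24975
p₀ = P(outcome | unexposed) = 63/461 = 0.13666
Under exogeneity and monotonicity, PS = (p₁ − p₀) / (1 − p₀).
PS = (0.24975 − 0.13666) / (1 − 0.13666) = 0.11309 / 0.86334 ≈ 0.1310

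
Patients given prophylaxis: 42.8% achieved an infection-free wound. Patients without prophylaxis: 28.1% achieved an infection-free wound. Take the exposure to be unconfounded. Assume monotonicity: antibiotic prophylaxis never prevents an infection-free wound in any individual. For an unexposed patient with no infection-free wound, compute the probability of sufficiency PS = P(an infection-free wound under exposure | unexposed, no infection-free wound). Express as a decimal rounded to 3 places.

PS ≈ 0.204

p₁ = 0.428, p₀ = 0.281.
Under exogeneity and monotonicity, PS = (p₁ − p₀) / (1 − p₀).
PS = (0.428 − 0.281) / (1 − 0.281) = 0.147 / 0.719 ≈ 0.2045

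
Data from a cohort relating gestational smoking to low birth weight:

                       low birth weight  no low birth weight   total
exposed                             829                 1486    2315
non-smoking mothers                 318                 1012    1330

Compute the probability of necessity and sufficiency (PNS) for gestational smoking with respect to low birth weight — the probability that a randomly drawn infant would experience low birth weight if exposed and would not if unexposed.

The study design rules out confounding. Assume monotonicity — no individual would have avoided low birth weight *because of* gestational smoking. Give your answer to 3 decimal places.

p₁ = P(outcome | exposed) = 829/2315 = 0.3581
p₀ = P(outcome | unexposed) = 318/1330 = 0.2391
Under exogeneity and monotonicity, PNS = p₁ − p₀.
PNS = 0.3581 − 0.2391 = 0.119

PNS ≈ 0.119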